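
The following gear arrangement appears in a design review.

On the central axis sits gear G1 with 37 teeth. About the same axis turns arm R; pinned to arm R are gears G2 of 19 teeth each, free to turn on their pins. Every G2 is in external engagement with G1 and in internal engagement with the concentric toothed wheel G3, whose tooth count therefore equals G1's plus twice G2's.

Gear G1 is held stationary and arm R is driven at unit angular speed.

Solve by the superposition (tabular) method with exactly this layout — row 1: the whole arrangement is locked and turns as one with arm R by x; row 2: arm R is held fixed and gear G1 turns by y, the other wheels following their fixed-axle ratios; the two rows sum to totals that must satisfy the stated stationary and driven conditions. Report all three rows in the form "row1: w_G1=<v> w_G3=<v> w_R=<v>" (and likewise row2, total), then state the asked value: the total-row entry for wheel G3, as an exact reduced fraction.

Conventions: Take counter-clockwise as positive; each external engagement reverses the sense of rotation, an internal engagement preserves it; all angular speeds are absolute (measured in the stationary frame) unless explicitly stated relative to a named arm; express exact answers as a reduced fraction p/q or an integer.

row1: w_G1=1 w_G3=1 w_R=1
row2: w_G1=-1 w_G3=37/75 w_R=0
total: w_G1=0 w_G3=112/75 w_R=1
asked value: 112/75

topology: planetary set — G1 37T / G2 19T / G3 75T, arm = carrier (Willis)
superposition row 1 [locked train]: every member turns x
row 2: sun turns y, ring = −(37/75)·y, arm 0
boundary: total ω_sun = x + y = 0 and total ω_arm = x = 1  ⇒  y = -1, x = 1
row 2 ring = −(37/75)·(-1) = 37/75
totals (row 1 + row 2): sun 1 + (-1) = 0, ring 1 + 37/75 = 112/75, arm 1 + 0 = 1
asked cell (total, ring) = 112/75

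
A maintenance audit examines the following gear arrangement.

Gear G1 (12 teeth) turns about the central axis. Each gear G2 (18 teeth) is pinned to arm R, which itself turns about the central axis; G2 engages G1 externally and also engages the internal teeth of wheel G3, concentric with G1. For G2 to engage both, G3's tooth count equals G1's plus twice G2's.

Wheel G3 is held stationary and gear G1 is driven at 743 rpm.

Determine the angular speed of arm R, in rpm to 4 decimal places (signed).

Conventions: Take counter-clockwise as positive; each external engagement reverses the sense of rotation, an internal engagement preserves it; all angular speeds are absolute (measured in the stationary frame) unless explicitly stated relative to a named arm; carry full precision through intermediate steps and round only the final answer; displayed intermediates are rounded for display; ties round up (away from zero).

planetary set (12T centre, 18T on arm, 48T internal) — Willis relation
normalise by the input: solve with ω_sun = 1, then scale by 743 rpm
ring teeth: 12 + 2·18 = 48
12(ω_sun−ω_arm) = −48(ω_ring−ω_arm),  ω_ring = 0, ω_sun = 1
12(1−ω_arm) = −48(0−ω_arm)  ⇒  60·ω_arm = 12  ⇒  ω_arm = 1/5
scale: ω_arm = 1/5 × 743 rpm = +148.6000 rpm

+148.6000 rpm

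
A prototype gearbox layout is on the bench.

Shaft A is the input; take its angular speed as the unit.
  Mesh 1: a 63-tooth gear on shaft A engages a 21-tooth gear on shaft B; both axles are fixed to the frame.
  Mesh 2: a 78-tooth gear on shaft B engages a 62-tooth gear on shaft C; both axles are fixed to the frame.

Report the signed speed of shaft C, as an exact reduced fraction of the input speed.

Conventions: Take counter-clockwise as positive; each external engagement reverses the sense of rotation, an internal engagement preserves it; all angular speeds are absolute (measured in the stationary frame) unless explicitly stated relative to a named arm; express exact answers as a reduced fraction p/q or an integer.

2-mesh fixed-axis compound train (all bearings frame-fixed)
mesh 1 [63T→21T]: |ω|/ω_in = 1×63/21 = 3, sense flips to −
mesh 2 [78T→62T]: |ω|/ω_in = 3×78/62 = 117/31, sense flips to +
signed output speed (× input speed) = 117/31

117/31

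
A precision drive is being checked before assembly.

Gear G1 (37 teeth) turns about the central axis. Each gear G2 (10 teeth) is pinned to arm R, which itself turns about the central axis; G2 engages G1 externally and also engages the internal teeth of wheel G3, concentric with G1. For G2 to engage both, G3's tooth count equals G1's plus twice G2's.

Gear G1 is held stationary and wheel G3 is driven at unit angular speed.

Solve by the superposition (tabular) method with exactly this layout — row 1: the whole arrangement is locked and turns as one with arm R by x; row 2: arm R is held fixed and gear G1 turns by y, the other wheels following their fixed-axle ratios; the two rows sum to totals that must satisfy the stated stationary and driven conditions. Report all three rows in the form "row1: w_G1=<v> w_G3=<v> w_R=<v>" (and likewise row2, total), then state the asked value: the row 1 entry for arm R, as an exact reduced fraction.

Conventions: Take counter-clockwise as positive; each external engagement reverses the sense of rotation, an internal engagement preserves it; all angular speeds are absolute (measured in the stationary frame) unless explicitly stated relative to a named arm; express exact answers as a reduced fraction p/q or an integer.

topology: planetary set — G1 37T / G2 10T / G3 57T, arm = carrier (Willis)
superposition row 1 [locked train]: every member turns x
row 2 (arm held, sun turns y): ω_ring = −(37/57)·y, ω_arm = 0
boundary: total ω_sun = x + y = 0 and total ω_ring = x − (37/57)·y = 1  ⇒  y = -57/94, x = 57/94
row 2 ring = −(37/57)·(-57/94) = 37/94
totals (row 1 + row 2): sun 57/94 + (-57/94) = 0, ring 57/94 + 37/94 = 1, arm 57/94 + 0 = 57/94
asked cell (row1, arm) = 57/94

row1: w_G1=57/94 w_G3=57/94 w_R=57/94
row2: w_G1=-57/94 w_G3=37/94 w_R=0
total: w_G1=0 w_G3=1 w_R=57/94
asked value: 57/94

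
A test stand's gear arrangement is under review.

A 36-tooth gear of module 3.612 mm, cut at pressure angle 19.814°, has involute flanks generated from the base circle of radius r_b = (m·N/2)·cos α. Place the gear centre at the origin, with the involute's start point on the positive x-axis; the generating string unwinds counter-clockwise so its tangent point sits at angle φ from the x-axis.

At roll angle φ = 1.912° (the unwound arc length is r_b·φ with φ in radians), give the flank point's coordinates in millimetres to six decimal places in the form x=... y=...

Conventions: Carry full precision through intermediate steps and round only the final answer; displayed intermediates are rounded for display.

x=61.200969 y=0.000758

single-mesh involute tooth geometry (36T wheel at module 3.612)
pitch radius r_p = m·N/2 = 3.612·36/2 = 65.016000
base radius r_b = r_p·cos α = 65.016000·cos 19.814° = 61.166921
roll angle φ = 1.912° = 0.03337070 rad
x = r_b·(cos φ + φ·sin φ) = 61.200969
y = r_b·(sin φ − φ·cos φ) = 0.000758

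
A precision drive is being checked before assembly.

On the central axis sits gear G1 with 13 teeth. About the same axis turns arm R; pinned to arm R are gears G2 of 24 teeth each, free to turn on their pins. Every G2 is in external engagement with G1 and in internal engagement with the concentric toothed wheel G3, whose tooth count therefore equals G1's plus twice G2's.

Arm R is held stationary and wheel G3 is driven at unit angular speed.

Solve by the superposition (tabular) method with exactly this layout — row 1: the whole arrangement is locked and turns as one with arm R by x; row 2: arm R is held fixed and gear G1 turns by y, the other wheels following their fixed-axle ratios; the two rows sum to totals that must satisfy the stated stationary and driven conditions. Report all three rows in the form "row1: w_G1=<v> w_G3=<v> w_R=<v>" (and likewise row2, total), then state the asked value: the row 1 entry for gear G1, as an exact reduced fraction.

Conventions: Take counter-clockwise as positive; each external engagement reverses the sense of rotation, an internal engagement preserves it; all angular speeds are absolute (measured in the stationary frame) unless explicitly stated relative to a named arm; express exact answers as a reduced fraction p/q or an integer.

row1: w_G1=0 w_G3=0 w_R=0
row2: w_G1=-61/13 w_G3=1 w_R=0
total: w_G1=-61/13 w_G3=1 w_R=0
asked value: 0

class = planetary set [G3 = 13+2·24 = 61; Willis about the carrier]
superposition row 1 [locked train]: every member turns x
row 2 — arm fixed, fixed-axis ratios: sun y, ring −(13/61)·y, arm 0
boundary: total ω_arm = x = 0 and total ω_ring = x − (13/61)·y = 1  ⇒  y = -61/13, x = 0
row 2 ring = −(13/61)·(-61/13) = 1
totals (row 1 + row 2): sun 0 + (-61/13) = -61/13, ring 0 + 1 = 1, arm 0 + 0 = 0
asked cell (row1, sun) = 0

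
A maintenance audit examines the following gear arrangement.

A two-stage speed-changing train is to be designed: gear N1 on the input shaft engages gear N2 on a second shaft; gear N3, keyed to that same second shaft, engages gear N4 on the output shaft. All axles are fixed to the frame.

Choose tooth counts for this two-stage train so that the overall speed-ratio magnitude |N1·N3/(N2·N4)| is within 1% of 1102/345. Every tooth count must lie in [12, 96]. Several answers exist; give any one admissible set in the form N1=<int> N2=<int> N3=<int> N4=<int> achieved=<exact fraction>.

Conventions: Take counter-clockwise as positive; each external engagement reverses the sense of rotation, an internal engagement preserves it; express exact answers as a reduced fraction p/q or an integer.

N1=19 N2=15 N3=58 N4=23 achieved=1102/345

class = fixed-axis compound train [2-stage, 1102/345 wanted]
target = 1102/345 in lowest terms: an exact hit needs N1·N3 = k·1102 and N2·N4 = k·345 for one integer k, every count in [12, 96]; additionally prefer no 1:1 stage (N1 ≠ N2, N3 ≠ N4)
k = 1: N1·N3 = 1102 = 19·58, N2·N4 = 345 = 15·23
achieved = 19·58/(15·23) = 1102/345; |achieved − target| = 0 ≤ 551/17250 ✓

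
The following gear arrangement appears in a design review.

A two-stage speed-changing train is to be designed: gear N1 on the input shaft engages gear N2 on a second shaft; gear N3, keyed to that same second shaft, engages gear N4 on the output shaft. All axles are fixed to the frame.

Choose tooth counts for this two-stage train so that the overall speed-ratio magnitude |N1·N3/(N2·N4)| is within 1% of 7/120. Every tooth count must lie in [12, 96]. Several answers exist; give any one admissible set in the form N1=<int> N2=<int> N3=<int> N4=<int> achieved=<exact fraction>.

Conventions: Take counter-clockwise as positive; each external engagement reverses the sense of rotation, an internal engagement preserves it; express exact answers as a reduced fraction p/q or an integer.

class = fixed-axis compound train [2-stage, 7/120 wanted]
target = 7/120 in lowest terms: an exact hit needs N1·N3 = k·7 and N2·N4 = k·120 for one integer k, every count in [12, 96]; additionally prefer no 1:1 stage (N1 ≠ N2, N3 ≠ N4)
k = 1…23: no 1:1-free in-range split of k·7 and k·120 into factor pairs; take k = 24
k = 24: N1·N3 = 168 = 12·14, N2·N4 = 2880 = 30·96
achieved = 12·14/(30·96) = 7/120; |achieved − target| = 0 ≤ 7/12000 ✓

N1=12 N2=30 N3=14 N4=96 achieved=7/120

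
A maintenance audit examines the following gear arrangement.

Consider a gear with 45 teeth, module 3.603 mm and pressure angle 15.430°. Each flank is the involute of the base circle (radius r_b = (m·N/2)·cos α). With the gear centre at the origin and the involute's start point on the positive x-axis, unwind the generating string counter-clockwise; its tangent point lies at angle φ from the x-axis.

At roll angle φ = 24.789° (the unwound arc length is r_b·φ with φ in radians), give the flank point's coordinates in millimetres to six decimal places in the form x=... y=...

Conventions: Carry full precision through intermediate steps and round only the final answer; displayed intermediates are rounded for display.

class = single-mesh tooth geometry [base-circle involute, m = 3.603, 45T]
pitch radius r_p = m·N/2 = 3.603·45/2 = 81.067500
base radius r_b = r_p·cos α = 81.067500·cos 15.430° = 78.145521
roll angle φ = 24.789° = 0.43264967 rad
x = r_b·(cos φ + φ·sin φ) = 85.120665
y = r_b·(sin φ − φ·cos φ) = 2.070336

x=85.120665 y=2.070336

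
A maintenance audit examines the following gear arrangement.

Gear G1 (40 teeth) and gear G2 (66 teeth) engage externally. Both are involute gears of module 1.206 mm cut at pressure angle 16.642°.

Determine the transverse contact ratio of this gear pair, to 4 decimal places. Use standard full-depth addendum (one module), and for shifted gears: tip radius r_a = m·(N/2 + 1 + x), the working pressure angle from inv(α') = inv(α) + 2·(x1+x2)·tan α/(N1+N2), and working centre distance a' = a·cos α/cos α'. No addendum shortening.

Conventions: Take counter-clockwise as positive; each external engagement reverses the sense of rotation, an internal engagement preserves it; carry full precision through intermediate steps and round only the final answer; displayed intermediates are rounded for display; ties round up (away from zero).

single-mesh involute tooth geometry (40T engaging 66T at module 1.206)
base radii: r_b1 = 23.109683, r_b2 = 38.130977
tip radii: r_a1 = 25.326000, r_a2 = 41.004000
no profile shift: α' = α, a' = a
action lengths: √(r_a1²−r_b1²) = 10.360928, √(r_a2²−r_b2²) = 15.078349
base pitch p_b = π·m·cos α = 3.630061
CR = (10.360928 + 15.078349 − 63.918000·sin 16.64200°)/3.630061 = 1.965188
contact ratio ≈ 1.9652

1.9652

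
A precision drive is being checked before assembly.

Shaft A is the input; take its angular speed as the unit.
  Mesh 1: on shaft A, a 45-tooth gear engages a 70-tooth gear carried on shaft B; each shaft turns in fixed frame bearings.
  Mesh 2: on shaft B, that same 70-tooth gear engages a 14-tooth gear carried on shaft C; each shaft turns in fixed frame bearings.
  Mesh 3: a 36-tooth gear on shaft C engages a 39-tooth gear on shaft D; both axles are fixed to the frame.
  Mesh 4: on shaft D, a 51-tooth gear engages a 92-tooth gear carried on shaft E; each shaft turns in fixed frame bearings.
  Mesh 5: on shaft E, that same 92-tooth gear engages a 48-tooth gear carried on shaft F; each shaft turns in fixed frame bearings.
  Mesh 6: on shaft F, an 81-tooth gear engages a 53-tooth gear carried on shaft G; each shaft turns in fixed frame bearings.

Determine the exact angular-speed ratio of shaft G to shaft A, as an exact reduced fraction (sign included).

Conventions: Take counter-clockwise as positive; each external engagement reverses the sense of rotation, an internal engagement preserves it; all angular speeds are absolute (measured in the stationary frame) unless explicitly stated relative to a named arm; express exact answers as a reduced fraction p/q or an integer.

class = fixed-axis compound train [6 meshes; 6 ratios multiply, 6 sense flips]
mesh 1 [45T→70T]: running ratio 9/14, sense −
mesh 2 [70T→14T]: running ratio 45/14, sense +
mesh 3 [36T→39T]: running ratio 270/91, sense −
mesh 4 [51T→92T]: running ratio 6885/4186, sense +
mesh 5 [92T→48T]: running ratio 2295/728, sense −
mesh 6 [81T→53T]: running ratio 185895/38584, sense +
ω_out/ω_in = 185895/38584

185895/38584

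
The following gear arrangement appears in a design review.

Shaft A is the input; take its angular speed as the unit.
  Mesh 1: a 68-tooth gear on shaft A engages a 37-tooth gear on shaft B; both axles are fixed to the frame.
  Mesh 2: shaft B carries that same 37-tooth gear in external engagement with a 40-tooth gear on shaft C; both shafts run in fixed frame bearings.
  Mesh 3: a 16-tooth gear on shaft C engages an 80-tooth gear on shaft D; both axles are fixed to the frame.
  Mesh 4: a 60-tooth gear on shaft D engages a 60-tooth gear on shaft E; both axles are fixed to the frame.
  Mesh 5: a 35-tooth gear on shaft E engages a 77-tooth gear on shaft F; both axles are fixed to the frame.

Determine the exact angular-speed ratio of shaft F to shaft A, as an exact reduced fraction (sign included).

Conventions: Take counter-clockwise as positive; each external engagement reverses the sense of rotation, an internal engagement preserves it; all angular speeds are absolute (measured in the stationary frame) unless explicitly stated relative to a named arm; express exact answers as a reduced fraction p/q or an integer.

class = fixed-axis compound train [5 meshes; 5 ratios multiply, 5 sense flips]
mesh 1 [68T→37T]: running ratio 68/37, sense −
mesh 2 [37T→40T]: running ratio 17/10, sense +
mesh 3 [16T→80T]: running ratio 17/50, sense −
mesh 4 [60T→60T]: running ratio 17/50, sense +
mesh 5 [35T→77T]: running ratio 17/110, sense −
ω_out/ω_in = -17/110

-17/110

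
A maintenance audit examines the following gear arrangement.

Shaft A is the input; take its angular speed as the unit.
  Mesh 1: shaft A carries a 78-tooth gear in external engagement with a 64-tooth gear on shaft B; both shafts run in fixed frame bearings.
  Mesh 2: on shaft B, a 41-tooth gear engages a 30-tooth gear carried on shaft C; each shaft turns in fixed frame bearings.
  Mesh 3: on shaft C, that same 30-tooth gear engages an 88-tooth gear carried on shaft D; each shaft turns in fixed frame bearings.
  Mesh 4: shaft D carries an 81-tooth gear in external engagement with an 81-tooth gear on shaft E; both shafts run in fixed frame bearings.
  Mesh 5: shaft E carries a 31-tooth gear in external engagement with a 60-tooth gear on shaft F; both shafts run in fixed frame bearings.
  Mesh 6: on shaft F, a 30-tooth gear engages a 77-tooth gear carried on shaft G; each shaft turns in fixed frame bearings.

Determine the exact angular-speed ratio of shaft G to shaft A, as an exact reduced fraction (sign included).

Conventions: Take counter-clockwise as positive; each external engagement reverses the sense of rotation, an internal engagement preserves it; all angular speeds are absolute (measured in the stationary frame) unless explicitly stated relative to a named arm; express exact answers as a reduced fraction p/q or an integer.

49569/433664

class = fixed-axis compound train [6 meshes; 6 ratios multiply, 6 sense flips]
mesh 1 [78T→64T]: running ratio 39/32, sense −
mesh 2 [41T→30T]: running ratio 533/320, sense +
mesh 3 [30T→88T]: running ratio 1599/2816, sense −
mesh 4 [81T→81T]: running ratio 1599/2816, sense +
mesh 5 [31T→60T]: running ratio 16523/56320, sense −
mesh 6 [30T→77T]: running ratio 49569/433664, sense +
ω_out/ω_in = 49569/433664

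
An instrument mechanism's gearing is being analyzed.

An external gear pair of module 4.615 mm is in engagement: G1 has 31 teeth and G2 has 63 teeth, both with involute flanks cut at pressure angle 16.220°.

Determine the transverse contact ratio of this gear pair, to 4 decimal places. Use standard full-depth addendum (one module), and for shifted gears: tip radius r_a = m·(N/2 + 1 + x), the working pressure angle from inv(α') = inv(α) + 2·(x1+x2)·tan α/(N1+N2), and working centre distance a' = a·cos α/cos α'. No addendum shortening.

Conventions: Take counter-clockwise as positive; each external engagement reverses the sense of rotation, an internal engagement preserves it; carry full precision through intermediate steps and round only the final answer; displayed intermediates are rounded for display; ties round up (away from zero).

1.9516

class = single-mesh tooth geometry [involute pair 31T × 63T, m = 4.615]
base radii: r_b1 = 68.685238, r_b2 = 139.586128
tip radii: r_a1 = 76.147500, r_a2 = 149.987500
no profile shift: α' = α, a' = a
action lengths: √(r_a1²−r_b1²) = 32.875217, √(r_a2²−r_b2²) = 54.881354
base pitch p_b = π·m·cos α = 13.921357
CR = (32.875217 + 54.881354 − 216.905000·sin 16.22000°)/13.921357 = 1.951627
contact ratio ≈ 1.9516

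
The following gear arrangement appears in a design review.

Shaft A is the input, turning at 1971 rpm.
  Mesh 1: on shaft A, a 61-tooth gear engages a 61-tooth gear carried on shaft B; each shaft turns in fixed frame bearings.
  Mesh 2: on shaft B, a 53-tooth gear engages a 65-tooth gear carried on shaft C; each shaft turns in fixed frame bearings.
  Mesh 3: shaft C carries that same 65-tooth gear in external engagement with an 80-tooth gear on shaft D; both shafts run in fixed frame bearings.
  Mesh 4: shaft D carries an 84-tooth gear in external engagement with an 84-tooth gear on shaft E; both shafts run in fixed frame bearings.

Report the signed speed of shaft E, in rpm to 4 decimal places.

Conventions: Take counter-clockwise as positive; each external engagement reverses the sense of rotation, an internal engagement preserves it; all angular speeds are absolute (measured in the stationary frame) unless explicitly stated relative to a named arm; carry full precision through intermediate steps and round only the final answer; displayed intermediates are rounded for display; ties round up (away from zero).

+1305.7875 rpm

class = fixed-axis compound train [4 meshes; 4 ratios multiply, 4 sense flips]
mesh 1 [61T→61T]: ω = 1971.0000×61/61 = 1971.0000 rpm, sense flips to −
mesh 2 [53T→65T]: ω = 1971.0000×53/65 = 1607.1231 rpm, sense flips to +
mesh 3 [65T→80T]: ω = 1607.1231×65/80 = 1305.7875 rpm, sense flips to −
mesh 4 [84T→84T]: ω = 1305.7875×84/84 = 1305.7875 rpm, sense flips to +
signed output speed = +1305.7875 rpm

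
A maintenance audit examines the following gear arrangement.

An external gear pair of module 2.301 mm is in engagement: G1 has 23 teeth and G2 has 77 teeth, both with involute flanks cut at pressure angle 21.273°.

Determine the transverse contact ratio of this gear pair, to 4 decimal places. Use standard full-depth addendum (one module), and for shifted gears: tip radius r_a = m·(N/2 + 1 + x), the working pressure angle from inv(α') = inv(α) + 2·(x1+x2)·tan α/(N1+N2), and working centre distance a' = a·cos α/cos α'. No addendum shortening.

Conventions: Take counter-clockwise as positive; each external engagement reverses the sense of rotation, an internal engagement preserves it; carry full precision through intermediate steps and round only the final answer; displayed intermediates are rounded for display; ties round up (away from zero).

topology: single-mesh involute geometry — m = 2.301, 23T/77T pair
base radii: r_b1 = 24.658474, r_b2 = 82.552284
tip radii: r_a1 = 28.762500, r_a2 = 90.889500
no profile shift: α' = α, a' = a
action lengths: √(r_a1²−r_b1²) = 14.806791, √(r_a2²−r_b2²) = 38.026592
base pitch p_b = π·m·cos α = 6.736251
CR = (14.806791 + 38.026592 − 115.050000·sin 21.27300°)/6.736251 = 1.646590
contact ratio ≈ 1.6466

1.6466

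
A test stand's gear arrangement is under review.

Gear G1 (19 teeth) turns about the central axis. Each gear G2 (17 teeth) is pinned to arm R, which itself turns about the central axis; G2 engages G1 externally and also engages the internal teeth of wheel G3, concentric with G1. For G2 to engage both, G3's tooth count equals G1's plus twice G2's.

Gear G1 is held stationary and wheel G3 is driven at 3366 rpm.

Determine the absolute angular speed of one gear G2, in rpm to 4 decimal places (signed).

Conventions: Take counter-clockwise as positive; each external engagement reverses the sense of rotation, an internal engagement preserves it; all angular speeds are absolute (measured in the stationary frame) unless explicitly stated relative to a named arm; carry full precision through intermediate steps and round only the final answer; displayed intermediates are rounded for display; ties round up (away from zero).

+5247.0000 rpm

planetary set (19T centre, 17T on arm, 53T internal) — Willis relation
normalise by the input: solve with ω_ring = 1, then scale by 3366 rpm
ring teeth: 19 + 2·17 = 53
19(ω_sun−ω_arm) = −53(ω_ring−ω_arm),  ω_sun = 0, ω_ring = 1
19(0−ω_arm) = −53(1−ω_arm)  ⇒  72·ω_arm = 53  ⇒  ω_arm = 53/72
sun–planet mesh: 19·(0−53/72) = −17·(ω_p−ω_arm)  ⇒  ω_p−ω_arm = 1007/1224
ω_p = 53/72 + 1007/1224 = 53/34
scale: ω_p = 53/34 × 3366 rpm = +5247.0000 rpm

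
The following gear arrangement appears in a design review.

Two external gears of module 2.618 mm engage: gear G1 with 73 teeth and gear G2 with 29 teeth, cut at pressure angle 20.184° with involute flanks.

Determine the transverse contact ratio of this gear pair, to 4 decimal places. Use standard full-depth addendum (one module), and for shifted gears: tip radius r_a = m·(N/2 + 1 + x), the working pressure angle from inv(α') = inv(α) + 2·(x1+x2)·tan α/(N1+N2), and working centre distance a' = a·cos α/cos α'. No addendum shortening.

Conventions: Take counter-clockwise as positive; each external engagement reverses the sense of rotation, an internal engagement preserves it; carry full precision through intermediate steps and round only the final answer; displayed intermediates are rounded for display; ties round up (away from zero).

1.7204

single-mesh involute tooth geometry (73T engaging 29T at module 2.618)
base radii: r_b1 = 89.688788, r_b2 = 35.629793
tip radii: r_a1 = 98.175000, r_a2 = 40.579000
no profile shift: α' = α, a' = a
action lengths: √(r_a1²−r_b1²) = 39.928084, √(r_a2²−r_b2²) = 19.420945
base pitch p_b = π·m·cos α = 7.719607
CR = (39.928084 + 19.420945 − 133.518000·sin 20.18400°)/7.719607 = 1.720359
contact ratio ≈ 1.7204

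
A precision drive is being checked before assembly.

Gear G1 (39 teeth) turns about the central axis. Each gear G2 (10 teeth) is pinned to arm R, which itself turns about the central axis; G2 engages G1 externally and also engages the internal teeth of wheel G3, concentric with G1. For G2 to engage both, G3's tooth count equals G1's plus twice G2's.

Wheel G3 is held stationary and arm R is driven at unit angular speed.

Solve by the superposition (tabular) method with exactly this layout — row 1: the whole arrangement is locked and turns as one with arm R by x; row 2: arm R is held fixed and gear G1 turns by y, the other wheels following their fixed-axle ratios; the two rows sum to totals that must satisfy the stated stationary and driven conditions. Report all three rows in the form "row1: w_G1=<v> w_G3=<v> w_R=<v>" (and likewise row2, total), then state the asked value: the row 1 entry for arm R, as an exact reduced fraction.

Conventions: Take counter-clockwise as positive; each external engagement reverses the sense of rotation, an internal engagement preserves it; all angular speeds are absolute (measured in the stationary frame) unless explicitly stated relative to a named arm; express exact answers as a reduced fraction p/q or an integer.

row1: w_G1=1 w_G3=1 w_R=1
row2: w_G1=59/39 w_G3=-1 w_R=0
total: w_G1=98/39 w_G3=0 w_R=1
asked value: 1

class = planetary set [G3 = 39+2·10 = 59; Willis about the carrier]
row 1 — lock + rotate with arm: ω_sun = ω_ring = ω_arm = x
superposition row 2 [arm held]: sun y, ring −(39/59)·y, arm 0
boundary: total ω_ring = x − (39/59)·y = 0 and total ω_arm = x = 1  ⇒  y = 59/39, x = 1
row 2 ring = −(39/59)·59/39 = -1
totals (row 1 + row 2): sun 1 + 59/39 = 98/39, ring 1 + (-1) = 0, arm 1 + 0 = 1
asked cell (row1, arm) = 1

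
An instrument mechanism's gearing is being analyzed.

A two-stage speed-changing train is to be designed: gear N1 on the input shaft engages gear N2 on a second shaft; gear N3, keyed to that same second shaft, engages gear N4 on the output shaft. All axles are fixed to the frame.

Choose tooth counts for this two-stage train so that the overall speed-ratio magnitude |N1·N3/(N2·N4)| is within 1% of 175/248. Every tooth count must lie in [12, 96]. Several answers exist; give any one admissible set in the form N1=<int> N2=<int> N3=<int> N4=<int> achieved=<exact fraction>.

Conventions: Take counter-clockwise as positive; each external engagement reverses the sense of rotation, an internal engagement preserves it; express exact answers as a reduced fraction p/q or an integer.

N1=14 N2=16 N3=25 N4=31 achieved=175/248

2-stage fixed-axis compound train for ratio 175/248
target = 175/248 in lowest terms: an exact hit needs N1·N3 = k·175 and N2·N4 = k·248 for one integer k, every count in [12, 96]; additionally prefer no 1:1 stage (N1 ≠ N2, N3 ≠ N4)
k = 1: no 1:1-free in-range split of k·175 and k·248 into factor pairs; take k = 2
k = 2: N1·N3 = 350 = 14·25, N2·N4 = 496 = 16·31
achieved = 14·25/(16·31) = 175/248; |achieved − target| = 0 ≤ 7/992 ✓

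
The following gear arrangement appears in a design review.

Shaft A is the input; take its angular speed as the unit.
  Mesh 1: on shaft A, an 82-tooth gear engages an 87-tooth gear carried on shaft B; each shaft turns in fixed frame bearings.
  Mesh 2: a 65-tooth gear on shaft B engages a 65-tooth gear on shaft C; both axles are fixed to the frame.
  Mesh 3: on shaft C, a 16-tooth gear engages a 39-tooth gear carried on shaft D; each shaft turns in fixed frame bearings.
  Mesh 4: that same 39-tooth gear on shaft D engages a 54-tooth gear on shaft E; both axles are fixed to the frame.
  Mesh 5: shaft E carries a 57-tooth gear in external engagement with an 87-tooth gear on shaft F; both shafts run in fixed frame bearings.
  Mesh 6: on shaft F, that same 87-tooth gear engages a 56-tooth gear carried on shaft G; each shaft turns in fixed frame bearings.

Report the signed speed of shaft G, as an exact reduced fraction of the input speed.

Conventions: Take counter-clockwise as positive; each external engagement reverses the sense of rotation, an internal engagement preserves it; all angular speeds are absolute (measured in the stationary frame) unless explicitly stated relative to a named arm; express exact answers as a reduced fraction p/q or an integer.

6-mesh fixed-axis compound train (all bearings frame-fixed)
mesh 1 [82T→87T]: |ω|/ω_in = 1×82/87 = 82/87, sense flips to −
mesh 2 [65T→65T]: |ω|/ω_in = (82/87)×65/65 = 82/87, sense flips to +
mesh 3 [16T→39T]: |ω|/ω_in = (82/87)×16/39 = 1312/3393, sense flips to −
mesh 4 [39T→54T]: |ω|/ω_in = (1312/3393)×39/54 = 656/2349, sense flips to +
mesh 5 [57T→87T]: |ω|/ω_in = (656/2349)×57/87 = 12464/68121, sense flips to −
mesh 6 [87T→56T]: |ω|/ω_in = (12464/68121)×87/56 = 1558/5481, sense flips to +
signed output speed (× input speed) = 1558/5481

1558/5481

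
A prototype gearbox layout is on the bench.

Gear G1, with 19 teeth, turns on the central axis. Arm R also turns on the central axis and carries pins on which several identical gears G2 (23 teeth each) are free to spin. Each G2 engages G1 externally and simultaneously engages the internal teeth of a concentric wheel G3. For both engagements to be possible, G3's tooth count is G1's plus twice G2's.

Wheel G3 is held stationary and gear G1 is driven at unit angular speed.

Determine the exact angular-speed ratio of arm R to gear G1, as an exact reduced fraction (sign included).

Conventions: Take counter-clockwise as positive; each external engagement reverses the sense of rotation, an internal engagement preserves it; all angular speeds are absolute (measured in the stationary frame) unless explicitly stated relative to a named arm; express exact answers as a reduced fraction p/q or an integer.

recognized (axles ride arm R): planetary set, 19/23/65 teeth
ring teeth: 19 + 2·23 = 65
19(ω_sun−ω_arm) = −65(ω_ring−ω_arm),  ω_ring = 0, ω_sun = 1
19(1−ω_arm) = −65(0−ω_arm)  ⇒  84·ω_arm = 19  ⇒  ω_arm = 19/84
ω_out/ω_in = 19/84

19/84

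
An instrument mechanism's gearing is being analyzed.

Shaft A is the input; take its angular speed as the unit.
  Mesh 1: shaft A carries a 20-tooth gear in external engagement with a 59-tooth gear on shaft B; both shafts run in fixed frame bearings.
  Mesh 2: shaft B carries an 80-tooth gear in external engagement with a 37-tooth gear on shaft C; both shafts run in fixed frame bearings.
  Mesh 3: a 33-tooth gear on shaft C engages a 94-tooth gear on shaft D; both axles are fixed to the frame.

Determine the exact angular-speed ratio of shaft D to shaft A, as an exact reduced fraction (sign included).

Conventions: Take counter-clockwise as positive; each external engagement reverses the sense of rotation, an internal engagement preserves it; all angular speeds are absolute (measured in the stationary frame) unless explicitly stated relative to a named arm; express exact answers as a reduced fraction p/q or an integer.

class = fixed-axis compound train [3 meshes; 3 ratios multiply, 3 sense flips]
mesh 1 [20T→59T]: running ratio 20/59, sense −
mesh 2 [80T→37T]: running ratio 1600/2183, sense +
mesh 3 [33T→94T]: running ratio 26400/102601, sense −
ω_out/ω_in = -26400/102601

-26400/102601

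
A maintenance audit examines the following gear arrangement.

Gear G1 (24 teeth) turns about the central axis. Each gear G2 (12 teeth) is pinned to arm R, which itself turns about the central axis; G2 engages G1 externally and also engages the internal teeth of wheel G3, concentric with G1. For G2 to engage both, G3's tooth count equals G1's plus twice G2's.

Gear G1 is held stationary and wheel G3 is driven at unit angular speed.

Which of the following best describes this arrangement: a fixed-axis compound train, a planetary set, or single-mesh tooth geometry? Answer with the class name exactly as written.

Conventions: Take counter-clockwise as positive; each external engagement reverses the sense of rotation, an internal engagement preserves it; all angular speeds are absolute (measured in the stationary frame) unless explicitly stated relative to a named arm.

planetary set

recognized (axles ride arm R): planetary set, 24/12/48 teeth
classification: planetary set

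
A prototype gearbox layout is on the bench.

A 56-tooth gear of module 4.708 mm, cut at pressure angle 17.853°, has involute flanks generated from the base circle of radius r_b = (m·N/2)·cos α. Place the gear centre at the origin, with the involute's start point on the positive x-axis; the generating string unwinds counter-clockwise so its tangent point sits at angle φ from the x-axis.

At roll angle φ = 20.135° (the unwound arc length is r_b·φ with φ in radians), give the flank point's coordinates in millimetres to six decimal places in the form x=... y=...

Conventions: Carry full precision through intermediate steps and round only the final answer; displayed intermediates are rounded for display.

x=132.986591 y=1.792892

recognized (one wheel, involute flank): single-mesh tooth geometry, m = 4.708, N = 56
pitch radius r_p = m·N/2 = 4.708·56/2 = 131.824000
base radius r_b = r_p·cos α = 131.824000·cos 17.853° = 125.476175
roll angle φ = 20.135° = 0.35142204 rad
x = r_b·(cos φ + φ·sin φ) = 132.986591
y = r_b·(sin φ − φ·cos φ) = 1.792892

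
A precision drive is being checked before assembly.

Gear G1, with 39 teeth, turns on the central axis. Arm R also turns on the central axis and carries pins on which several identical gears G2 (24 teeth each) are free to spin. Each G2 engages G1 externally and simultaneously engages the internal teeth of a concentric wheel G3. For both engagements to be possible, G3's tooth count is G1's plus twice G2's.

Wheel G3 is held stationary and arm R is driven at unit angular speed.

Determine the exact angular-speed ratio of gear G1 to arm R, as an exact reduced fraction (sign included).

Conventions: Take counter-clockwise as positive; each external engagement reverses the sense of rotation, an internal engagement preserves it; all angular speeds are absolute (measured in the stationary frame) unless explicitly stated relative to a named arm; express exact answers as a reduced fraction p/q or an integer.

42/13

recognized (axles ride arm R): planetary set, 39/24/87 teeth
ring teeth: 39 + 2·24 = 87
39(ω_sun−ω_arm) = −87(ω_ring−ω_arm),  ω_ring = 0, ω_arm = 1
ω_sun = 1 − (87/39)(0−1) = 42/13
ω_out/ω_in = 42/13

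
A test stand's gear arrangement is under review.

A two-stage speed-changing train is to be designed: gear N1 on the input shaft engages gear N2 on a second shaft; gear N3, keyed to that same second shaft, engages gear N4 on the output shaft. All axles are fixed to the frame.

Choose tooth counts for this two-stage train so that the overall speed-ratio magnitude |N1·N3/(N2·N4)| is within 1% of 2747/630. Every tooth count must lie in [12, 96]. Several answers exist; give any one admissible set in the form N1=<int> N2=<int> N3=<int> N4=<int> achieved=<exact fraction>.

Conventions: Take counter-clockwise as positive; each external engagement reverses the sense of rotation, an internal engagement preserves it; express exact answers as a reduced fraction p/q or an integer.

N1=41 N2=14 N3=67 N4=45 achieved=2747/630

2-stage fixed-axis compound train for ratio 2747/630
target = 2747/630 in lowest terms: an exact hit needs N1·N3 = k·2747 and N2·N4 = k·630 for one integer k, every count in [12, 96]; additionally prefer no 1:1 stage (N1 ≠ N2, N3 ≠ N4)
k = 1: N1·N3 = 2747 = 41·67, N2·N4 = 630 = 14·45
achieved = 41·67/(14·45) = 2747/630; |achieved − target| = 0 ≤ 2747/63000 ✓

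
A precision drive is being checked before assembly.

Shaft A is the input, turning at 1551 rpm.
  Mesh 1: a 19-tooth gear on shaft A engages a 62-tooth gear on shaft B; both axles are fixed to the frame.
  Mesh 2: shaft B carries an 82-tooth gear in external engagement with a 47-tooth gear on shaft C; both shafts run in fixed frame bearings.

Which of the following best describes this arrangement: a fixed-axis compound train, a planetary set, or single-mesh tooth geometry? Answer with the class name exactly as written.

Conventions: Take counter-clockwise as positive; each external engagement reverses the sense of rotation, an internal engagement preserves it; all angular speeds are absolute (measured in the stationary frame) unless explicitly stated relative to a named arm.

2-mesh fixed-axis compound train (all bearings frame-fixed)
classification: fixed-axis compound train

fixed-axis compound train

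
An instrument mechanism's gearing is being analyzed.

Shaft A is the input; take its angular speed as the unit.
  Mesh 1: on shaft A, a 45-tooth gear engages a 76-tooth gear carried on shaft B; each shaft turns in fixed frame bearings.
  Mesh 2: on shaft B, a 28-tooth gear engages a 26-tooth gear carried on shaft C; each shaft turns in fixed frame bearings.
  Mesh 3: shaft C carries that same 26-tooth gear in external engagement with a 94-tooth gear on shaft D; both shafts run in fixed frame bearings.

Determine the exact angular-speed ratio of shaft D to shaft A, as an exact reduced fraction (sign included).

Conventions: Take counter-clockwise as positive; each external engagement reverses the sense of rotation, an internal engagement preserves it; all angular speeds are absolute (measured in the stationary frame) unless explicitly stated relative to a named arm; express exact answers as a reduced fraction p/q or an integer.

class = fixed-axis compound train [3 meshes; 3 ratios multiply, 3 sense flips]
mesh 1 [45T→76T]: running ratio 45/76, sense −
mesh 2 [28T→26T]: running ratio 315/494, sense +
mesh 3 [26T→94T]: running ratio 315/1786, sense −
ω_out/ω_in = -315/1786

-315/1786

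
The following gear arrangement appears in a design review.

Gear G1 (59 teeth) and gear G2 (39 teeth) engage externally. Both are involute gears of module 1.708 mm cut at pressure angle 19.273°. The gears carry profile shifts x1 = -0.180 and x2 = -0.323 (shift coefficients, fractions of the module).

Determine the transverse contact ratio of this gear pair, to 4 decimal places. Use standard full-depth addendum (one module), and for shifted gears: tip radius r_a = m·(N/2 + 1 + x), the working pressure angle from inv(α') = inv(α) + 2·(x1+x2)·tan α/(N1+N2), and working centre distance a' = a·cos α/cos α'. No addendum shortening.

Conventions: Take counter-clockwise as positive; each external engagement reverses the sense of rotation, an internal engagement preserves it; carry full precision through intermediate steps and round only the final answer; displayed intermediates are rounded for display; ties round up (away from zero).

1.9423

recognized (one external pair, fixed centres): single-mesh tooth geometry, m = 1.708, N1 = 59, N2 = 39
base radii: r_b1 = 47.562197, r_b2 = 31.439418
tip radii: r_a1 = 51.786560, r_a2 = 34.462316
inv(α') = inv(19.273°) + 2·(-0.180-0.323)·tan α/(59+39) = 0.00969934  ⇒  α' = 17.40328°
a' = a·cos α / cos α' = 83.6920·cos 19.273°/cos 17.40328° = 82.791548
action lengths: √(r_a1²−r_b1²) = 20.486220, √(r_a2²−r_b2²) = 14.114326
base pitch p_b = π·m·cos α = 5.065120
CR = (20.486220 + 14.114326 − 82.791548·sin 17.40328°)/5.065120 = 1.942297
contact ratio ≈ 1.9423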